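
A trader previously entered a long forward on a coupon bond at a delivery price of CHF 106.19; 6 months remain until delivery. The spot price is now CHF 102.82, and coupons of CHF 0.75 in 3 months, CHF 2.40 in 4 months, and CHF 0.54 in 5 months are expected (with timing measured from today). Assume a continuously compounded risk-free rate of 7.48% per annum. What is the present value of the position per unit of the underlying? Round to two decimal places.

PV(remaining coupons) I = 0.75·e^(−0.0748·3/12) + 2.40·e^(−0.0748·4/12) + 0.54·e^(−0.0748·5/12) = 3.6004
Current forward F = (S − I)·e^(rT) = (102.82 − 3.6004)·e^(0.0748·6/12) = 99.2196 × 1.038108 = 103.0007
Value (long) = (F − K)·e^(−rT) = (103.0007 − 106.19) × 0.963291 = -3.0722
Value = -CHF 3.07

-CHF 3.07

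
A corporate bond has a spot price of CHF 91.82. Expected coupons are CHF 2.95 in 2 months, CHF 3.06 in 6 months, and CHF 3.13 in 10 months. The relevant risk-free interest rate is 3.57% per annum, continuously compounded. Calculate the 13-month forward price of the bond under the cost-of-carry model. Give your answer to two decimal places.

PV(coupons) I = 2.95·e^(−0.0357·2/12) + 3.06·e^(−0.0357·6/12) + 3.13·e^(−0.0357·10/12)
I = 2.9325 + 3.0059 + 3.0383 = 8.9767
F = (S − I)·e^(rT) = (91.82 − 8.9767) · e^(0.0357·13/12)
= 82.8433 · e^0.038675 = 82.8433 × 1.039433 = CHF 86.11

CHF 86.11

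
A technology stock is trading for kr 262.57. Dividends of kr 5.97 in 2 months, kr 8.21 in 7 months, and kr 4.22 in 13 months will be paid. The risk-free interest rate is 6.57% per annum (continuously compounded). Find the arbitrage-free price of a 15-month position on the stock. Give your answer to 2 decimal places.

kr 265.79

PV(dividends) I = 5.97·e^(−0.0657·2/12) + 8.21·e^(−0.0657·7/12) + 4.22·e^(−0.0657·13/12)
I = 5.9050 + 7.9013 + 3.9301 = 17.7364
F = (S − I)·e^(rT) = (262.57 − 17.7364) · e^(0.0657·15/12)
= 244.8336 · e^0.082125 = 244.8336 × 1.085592 = kr 265.79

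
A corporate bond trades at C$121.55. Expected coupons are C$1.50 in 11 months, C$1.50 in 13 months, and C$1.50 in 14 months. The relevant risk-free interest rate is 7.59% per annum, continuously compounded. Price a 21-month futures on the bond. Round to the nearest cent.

C$134.07

PV(coupons) I = 1.50·e^(−0.0759·11/12) + 1.50·e^(−0.0759·13/12) + 1.50·e^(−0.0759·14/12)
I = 1.3992 + 1.3816 + 1.3729 = 4.1537
F = (S − I)·e^(rT) = (121.55 − 4.1537) · e^(0.0759·21/12)
= 117.3963 · e^0.132825 = 117.3963 × 1.142050 = C$134.07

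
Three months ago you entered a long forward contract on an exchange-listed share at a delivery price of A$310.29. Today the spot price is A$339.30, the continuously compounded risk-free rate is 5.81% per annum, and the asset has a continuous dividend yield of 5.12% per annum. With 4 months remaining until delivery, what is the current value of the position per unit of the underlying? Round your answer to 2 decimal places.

Current fair forward for the remaining 4 months: F = S·e^((r − q)·T), (r − q) = 0.0581 − 0.0512 = 0.0069
F = 339.30 · e^(0.0069 × 4/12) = 339.30 × 1.002303 = 340.0814
Value of long forward = (F − K)·e^(−rT) = (340.0814 − 310.29) · e^(−0.0581·4/12)
= 29.7914 × 0.980820 = 29.22

A$29.22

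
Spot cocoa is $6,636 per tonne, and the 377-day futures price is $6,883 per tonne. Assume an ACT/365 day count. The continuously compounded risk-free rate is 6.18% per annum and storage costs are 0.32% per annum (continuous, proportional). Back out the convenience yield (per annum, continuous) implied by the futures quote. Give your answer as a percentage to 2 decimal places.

2.96%

F = S·e^((r+u−y)T) ⇒ (r+u−y) = ln(F/S)/T
ln(6883/6636) = 0.036545; /T ⇒ 0.035382
y = r + u − ln(F/S)/T = 0.0618 + 0.0032 − 0.035382 = 0.029618
y = 2.96%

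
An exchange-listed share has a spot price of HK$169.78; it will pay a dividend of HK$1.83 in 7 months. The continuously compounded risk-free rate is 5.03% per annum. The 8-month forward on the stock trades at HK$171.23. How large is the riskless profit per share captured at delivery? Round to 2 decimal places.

PV(dividends) I = 1.83·e^(−0.0503·7/12) = 1.7771
Fair forward F* = (S − I)·e^(rT) = (169.78 − 1.7771)·e^0.033533 = 168.0029 × 1.034102 = 173.7321
Market HK$171.23 < fair 173.7321: forward underpriced → reverse cash-and-carry (short the stock, invest proceeds at r, pay the dividends, go long the forward).
Profit at T = |F_mkt − F*| = |171.23 − 173.7321| = HK$2.50 per share

HK$2.50 per share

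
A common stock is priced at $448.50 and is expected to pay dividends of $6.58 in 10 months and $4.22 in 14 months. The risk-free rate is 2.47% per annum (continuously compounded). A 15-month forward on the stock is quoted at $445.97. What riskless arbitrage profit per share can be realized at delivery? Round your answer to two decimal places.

$5.72 per share

PV(dividends) I = 6.58·e^(−0.0247·10/12) + 4.22·e^(−0.0247·14/12) = 10.5461
Fair forward F* = (S − I)·e^(rT) = (448.50 − 10.5461)·e^0.030875 = 437.9539 × 1.031357 = 451.6868
Market $445.97 < fair 451.6868: forward underpriced → reverse cash-and-carry (short the stock, invest proceeds at r, pay the dividends, go long the forward).
Profit at T = |F_mkt − F*| = |445.97 − 451.6868| = $5.72 per share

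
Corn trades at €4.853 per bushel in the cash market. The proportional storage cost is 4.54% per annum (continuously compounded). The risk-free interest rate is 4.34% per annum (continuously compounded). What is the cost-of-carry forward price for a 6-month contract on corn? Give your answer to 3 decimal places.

Net carry = r + u − y = 0.0434 + 0.0454 − 0.0000 = 0.0888
F = S·e^((r+u−y)T) = 4.853 · e^(0.0888 × 6/12) = 4.853 · e^0.044400
= 4.853 × 1.045400 = €5.073 per bushel

€5.073 per bushel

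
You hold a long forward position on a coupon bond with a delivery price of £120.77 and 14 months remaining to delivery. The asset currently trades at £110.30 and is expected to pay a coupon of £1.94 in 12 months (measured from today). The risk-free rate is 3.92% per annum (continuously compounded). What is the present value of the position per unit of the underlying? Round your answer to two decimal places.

-£6.94

PV(remaining coupons) I = 1.94·e^(−0.0392·12/12) = 1.8654
Current forward F = (S − I)·e^(rT) = (110.30 − 1.8654)·e^(0.0392·14/12) = 108.4346 × 1.046795 = 113.5088
Value (long) = (F − K)·e^(−rT) = (113.5088 − 120.77) × 0.955297 = -6.9366
Value = -£6.94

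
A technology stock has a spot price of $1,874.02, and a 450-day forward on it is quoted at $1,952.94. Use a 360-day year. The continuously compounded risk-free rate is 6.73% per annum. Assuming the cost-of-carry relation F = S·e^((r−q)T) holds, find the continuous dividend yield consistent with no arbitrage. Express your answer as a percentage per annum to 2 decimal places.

From F = S·e^((r−q)T): (r − q) = ln(F/S)/T
ln(1952.94/1874.02) = ln(1.042113) = 0.041250
(r − q) = 0.041250 / (450/360) = 0.033000
q = r − ln(F/S)/T = 0.0673 − 0.033000 = 0.034300
q = 3.43%

3.43%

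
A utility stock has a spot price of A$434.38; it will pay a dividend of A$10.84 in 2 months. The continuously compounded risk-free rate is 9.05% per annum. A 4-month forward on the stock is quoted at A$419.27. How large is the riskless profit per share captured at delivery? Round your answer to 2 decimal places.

PV(dividends) I = 10.84·e^(−0.0905·2/12) = 10.6777
Fair forward F* = (S − I)·e^(rT) = (434.38 − 10.6777)·e^0.030167 = 423.7023 × 1.030627 = 436.6790
Market A$419.27 < fair 436.6790: forward underpriced → reverse cash-and-carry (short the stock, invest proceeds at r, pay the dividends, go long the forward).
Profit at T = |F_mkt − F*| = |419.27 − 436.6790| = A$17.41 per share

A$17.41 per share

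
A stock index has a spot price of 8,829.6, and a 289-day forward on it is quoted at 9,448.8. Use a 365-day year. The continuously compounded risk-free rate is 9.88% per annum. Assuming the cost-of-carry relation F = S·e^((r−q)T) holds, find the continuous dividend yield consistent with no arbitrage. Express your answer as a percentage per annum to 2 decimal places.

From F = S·e^((r−q)T): (r − q) = ln(F/S)/T
ln(9448.8/8829.6) = ln(1.070128) = 0.067778
(r − q) = 0.067778 / (289/365) = 0.085602
q = r − ln(F/S)/T = 0.0988 − 0.085602 = 0.013198
q = 1.32%

1.32%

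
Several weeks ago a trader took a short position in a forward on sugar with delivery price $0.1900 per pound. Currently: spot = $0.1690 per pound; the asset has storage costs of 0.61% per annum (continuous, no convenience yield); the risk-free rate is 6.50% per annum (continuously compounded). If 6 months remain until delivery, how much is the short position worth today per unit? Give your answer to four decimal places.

Current fair forward for the remaining 6 months: F = S·e^((r + u)·T), (r + u) = 0.0650 + 0.0061 = 0.0711
F = 0.1690 · e^(0.0711 × 6/12) = 0.1690 × 1.036189 = 0.1751
Value of long forward = (F − K)·e^(−rT) = (0.1751 − 0.1900) · e^(−0.0650·6/12)
= -0.0149 × 0.968022 = -0.0144
Short position value = −(long value) = $0.0144

$0.0144 per pound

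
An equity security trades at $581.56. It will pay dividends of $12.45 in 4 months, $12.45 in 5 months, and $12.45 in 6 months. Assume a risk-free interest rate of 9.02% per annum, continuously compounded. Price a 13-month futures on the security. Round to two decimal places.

PV(dividends) I = 12.45·e^(−0.0902·4/12) + 12.45·e^(−0.0902·5/12) + 12.45·e^(−0.0902·6/12)
I = 12.0812 + 11.9908 + 11.9010 = 35.9730
F = (S − I)·e^(rT) = (581.56 − 35.9730) · e^(0.0902·13/12)
= 545.5870 · e^0.097717 = 545.5870 × 1.102651 = $601.59

$601.59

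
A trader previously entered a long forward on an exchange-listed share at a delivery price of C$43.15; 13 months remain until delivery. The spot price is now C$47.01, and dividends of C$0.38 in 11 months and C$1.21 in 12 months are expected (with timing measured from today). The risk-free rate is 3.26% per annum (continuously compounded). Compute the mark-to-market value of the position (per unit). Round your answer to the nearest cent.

PV(remaining dividends) I = 0.38·e^(−0.0326·11/12) + 1.21·e^(−0.0326·12/12) = 1.5400
Current forward F = (S − I)·e^(rT) = (47.01 − 1.5400)·e^(0.0326·13/12) = 45.4700 × 1.035948 = 47.1046
Value (long) = (F − K)·e^(−rT) = (47.1046 − 43.15) × 0.965300 = 3.8174
Value = C$3.82

C$3.82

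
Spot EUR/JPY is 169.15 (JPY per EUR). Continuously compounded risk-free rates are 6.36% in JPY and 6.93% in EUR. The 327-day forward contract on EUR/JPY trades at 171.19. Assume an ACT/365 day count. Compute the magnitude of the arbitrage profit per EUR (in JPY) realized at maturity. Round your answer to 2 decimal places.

Fair forward: F* = S·e^(carry·T), with carry = (r_JPY − r_EUR) = 0.0636 − 0.0693 = -0.0057
F* = 169.15 · e^(-0.0057 × 327/365) = 169.15 · e^-0.005107 = 169.15 × 0.994906 = 168.2883
Market 171.19 > fair 168.2883: forward overpriced → cash-and-carry (buy spot, short the forward).
At maturity, profit = |F_mkt − F*| = |171.19 − 168.2883| = 2.90 per EUR (in JPY)

2.90 per EUR (in JPY)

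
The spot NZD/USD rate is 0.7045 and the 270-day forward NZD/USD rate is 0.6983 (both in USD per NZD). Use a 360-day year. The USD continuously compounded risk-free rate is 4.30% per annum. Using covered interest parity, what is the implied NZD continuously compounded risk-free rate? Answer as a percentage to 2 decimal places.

5.48%

F = S·e^((r_USD − r_NZD)T) ⇒ r_NZD = r_USD − ln(F/S)/T
ln(0.6983/0.7045) = -0.008840; /(270/360) = -0.011787
r_NZD = 0.0430 + 0.011787 = 0.054787
r_NZD = 5.48%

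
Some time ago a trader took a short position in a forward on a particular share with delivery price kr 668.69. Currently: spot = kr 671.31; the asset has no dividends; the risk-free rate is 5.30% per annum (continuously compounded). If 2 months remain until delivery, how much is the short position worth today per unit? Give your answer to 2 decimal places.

-kr 8.50

Current fair forward for the remaining 2 months: F = S·e^(r·T), r = 0.0530
F = 671.31 · e^(0.0530 × 2/12) = 671.31 × 1.008872 = 677.2659
Value of long forward = (F − K)·e^(−rT) = (677.2659 − 668.69) · e^(−0.0530·2/12)
= 8.5759 × 0.991206 = 8.50
Short position value = −(long value) = -kr 8.50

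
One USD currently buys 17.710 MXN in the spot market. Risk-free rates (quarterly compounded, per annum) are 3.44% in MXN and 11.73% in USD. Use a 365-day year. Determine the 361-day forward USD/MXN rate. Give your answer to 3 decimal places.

By covered interest parity, F = S · (1+r_MXN/4)^(4T) / (1+r_USD/4)^(4T)
= 17.710 × 1.034458 / 1.121140 = 17.710 × 0.922684
F = 16.341 MXN per USD

16.341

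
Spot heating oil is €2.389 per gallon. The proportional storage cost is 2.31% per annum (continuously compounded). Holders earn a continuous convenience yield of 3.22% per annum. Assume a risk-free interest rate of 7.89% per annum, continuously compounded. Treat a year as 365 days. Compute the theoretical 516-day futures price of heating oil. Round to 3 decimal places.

€2.637 per gallon

Net carry = r + u − y = 0.0789 + 0.0231 − 0.0322 = 0.0698
F = S·e^((r+u−y)T) = 2.389 · e^(0.0698 × 516/365) = 2.389 · e^0.098676
= 2.389 × 1.103709 = €2.637 per gallon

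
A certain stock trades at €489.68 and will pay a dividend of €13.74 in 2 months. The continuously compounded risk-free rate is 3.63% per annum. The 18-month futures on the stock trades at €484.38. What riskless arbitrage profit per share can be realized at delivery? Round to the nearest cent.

PV(dividends) I = 13.74·e^(−0.0363·2/12) = 13.6571
Fair futures F* = (S − I)·e^(rT) = (489.68 − 13.6571)·e^0.054450 = 476.0229 × 1.055960 = 502.6611
Market €484.38 < fair 502.6611: forward underpriced → reverse cash-and-carry (short the stock, invest proceeds at r, pay the dividends, go long the forward).
Profit at T = |F_mkt − F*| = |484.38 − 502.6611| = €18.28 per share

€18.28 per share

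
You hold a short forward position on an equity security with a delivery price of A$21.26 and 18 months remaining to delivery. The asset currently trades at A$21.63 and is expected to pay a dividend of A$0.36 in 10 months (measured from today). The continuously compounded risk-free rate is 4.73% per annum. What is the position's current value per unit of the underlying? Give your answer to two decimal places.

PV(remaining dividends) I = 0.36·e^(−0.0473·10/12) = 0.3461
Current forward F = (S − I)·e^(rT) = (21.63 − 0.3461)·e^(0.0473·18/12) = 21.2839 × 1.073528 = 22.8489
Value (long) = (F − K)·e^(−rT) = (22.8489 − 21.26) × 0.931508 = 1.4801
Short position value = −(long value) = -A$1.48

-A$1.48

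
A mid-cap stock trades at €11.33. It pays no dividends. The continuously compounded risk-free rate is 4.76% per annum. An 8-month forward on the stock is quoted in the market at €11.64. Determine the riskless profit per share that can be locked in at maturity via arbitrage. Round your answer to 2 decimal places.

Fair forward: F* = S·e^(carry·T), with carry = r = 0.0476
F* = 11.33 · e^(0.0476 × 8/12) = 11.33 · e^0.031733 = 11.33 × 1.032242 = €11.6953
Market €11.64 < fair €11.6953: forward underpriced → reverse cash-and-carry (short spot, go long the forward).
At maturity, profit = |F_mkt − F*| = |11.64 − 11.6953| = €0.06 per share

€0.06 per share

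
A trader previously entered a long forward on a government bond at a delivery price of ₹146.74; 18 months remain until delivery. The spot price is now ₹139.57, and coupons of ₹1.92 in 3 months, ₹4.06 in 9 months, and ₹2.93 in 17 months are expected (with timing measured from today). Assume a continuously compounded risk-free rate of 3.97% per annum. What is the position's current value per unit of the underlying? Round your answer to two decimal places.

-₹7.30

PV(remaining coupons) I = 1.92·e^(−0.0397·3/12) + 4.06·e^(−0.0397·9/12) + 2.93·e^(−0.0397·17/12) = 8.6117
Current forward F = (S − I)·e^(rT) = (139.57 − 8.6117)·e^(0.0397·18/12) = 130.9583 × 1.061359 = 138.9938
Value (long) = (F − K)·e^(−rT) = (138.9938 − 146.74) × 0.942188 = -7.2984
Value = -₹7.30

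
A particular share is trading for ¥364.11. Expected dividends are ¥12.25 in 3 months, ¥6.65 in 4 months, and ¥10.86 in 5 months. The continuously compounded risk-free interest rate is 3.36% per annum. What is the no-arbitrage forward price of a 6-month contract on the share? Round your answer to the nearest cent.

¥340.35

PV(dividends) I = 12.25·e^(−0.0336·3/12) + 6.65·e^(−0.0336·4/12) + 10.86·e^(−0.0336·5/12)
I = 12.1475 + 6.5759 + 10.7090 = 29.4324
F = (S − I)·e^(rT) = (364.11 − 29.4324) · e^(0.0336·6/12)
= 334.6776 · e^0.016800 = 334.6776 × 1.016942 = ¥340.35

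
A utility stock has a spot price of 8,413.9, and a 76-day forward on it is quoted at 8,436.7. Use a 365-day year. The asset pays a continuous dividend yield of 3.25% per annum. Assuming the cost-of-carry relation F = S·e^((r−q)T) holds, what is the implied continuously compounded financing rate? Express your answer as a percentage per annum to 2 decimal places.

From F = S·e^((r−q)T): (r − q) = ln(F/S)/T
ln(8436.7/8413.9) = ln(1.002710) = 0.002706
(r − q) = 0.002706 / (76/365) = 0.012996
r = ln(F/S)/T + q = 0.012996 + 0.0325 = 0.045496
r = 4.55%

4.55%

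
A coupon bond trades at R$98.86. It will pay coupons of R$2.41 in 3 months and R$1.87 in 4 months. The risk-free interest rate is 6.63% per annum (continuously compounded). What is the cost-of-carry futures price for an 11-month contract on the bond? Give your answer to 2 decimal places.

R$100.59

PV(coupons) I = 2.41·e^(−0.0663·3/12) + 1.87·e^(−0.0663·4/12)
I = 2.3704 + 1.8291 = 4.1995
F = (S − I)·e^(rT) = (98.86 − 4.1995) · e^(0.0663·11/12)
= 94.6605 · e^0.060775 = 94.6605 × 1.062660 = R$100.59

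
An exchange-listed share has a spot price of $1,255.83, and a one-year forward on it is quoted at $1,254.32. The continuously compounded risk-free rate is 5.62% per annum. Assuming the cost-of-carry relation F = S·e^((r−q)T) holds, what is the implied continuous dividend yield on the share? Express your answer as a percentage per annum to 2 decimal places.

5.74%

From F = S·e^((r−q)T): (r − q) = ln(F/S)/T
ln(1254.32/1255.83) = ln(0.998798) = -0.001203
(r − q) = -0.001203 / (12/12) = -0.001203
q = r − ln(F/S)/T = 0.0562 + 0.001203 = 0.057403
q = 5.74%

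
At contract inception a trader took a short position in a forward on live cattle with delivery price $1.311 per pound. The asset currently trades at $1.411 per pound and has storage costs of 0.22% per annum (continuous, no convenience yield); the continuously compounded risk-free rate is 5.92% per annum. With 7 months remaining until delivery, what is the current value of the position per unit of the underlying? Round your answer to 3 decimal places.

Current fair forward for the remaining 7 months: F = S·e^((r + u)·T), (r + u) = 0.0592 + 0.0022 = 0.0614
F = 1.411 · e^(0.0614 × 7/12) = 1.411 × 1.036466 = 1.4625
Value of long forward = (F − K)·e^(−rT) = (1.4625 − 1.311) · e^(−0.0592·7/12)
= 0.1515 × 0.966056 = 0.146
Short position value = −(long value) = -$0.146

-$0.146 per pound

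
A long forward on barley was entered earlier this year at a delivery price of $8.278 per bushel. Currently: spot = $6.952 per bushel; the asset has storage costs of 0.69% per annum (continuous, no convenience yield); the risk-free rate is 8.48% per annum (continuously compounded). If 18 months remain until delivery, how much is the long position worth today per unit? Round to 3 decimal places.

Current fair forward for the remaining 18 months: F = S·e^((r + u)·T), (r + u) = 0.0848 + 0.0069 = 0.0917
F = 6.952 · e^(0.0917 × 18/12) = 6.952 × 1.147459 = 7.9771
Value of long forward = (F − K)·e^(−rT) = (7.9771 − 8.278) · e^(−0.0848·18/12)
= -0.3009 × 0.880558 = -0.265

-$0.265 per bushel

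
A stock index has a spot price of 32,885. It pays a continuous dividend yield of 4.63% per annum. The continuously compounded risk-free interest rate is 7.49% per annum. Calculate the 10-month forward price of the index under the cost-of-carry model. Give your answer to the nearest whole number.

33,678

F = S·e^((r − q)T) = 32885 · e^((0.0749 − 0.0463) × 10/12)
= 32885 · e^0.023833 = 32885 × 1.024119
F = 33,678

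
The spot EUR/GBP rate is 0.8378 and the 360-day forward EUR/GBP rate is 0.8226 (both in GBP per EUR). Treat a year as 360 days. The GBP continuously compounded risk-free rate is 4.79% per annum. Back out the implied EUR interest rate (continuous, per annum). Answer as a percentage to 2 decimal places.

F = S·e^((r_GBP − r_EUR)T) ⇒ r_EUR = r_GBP − ln(F/S)/T
ln(0.8226/0.8378) = -0.018309; /(360/360) = -0.018309
r_EUR = 0.0479 + 0.018309 = 0.066209
r_EUR = 6.62%

6.62%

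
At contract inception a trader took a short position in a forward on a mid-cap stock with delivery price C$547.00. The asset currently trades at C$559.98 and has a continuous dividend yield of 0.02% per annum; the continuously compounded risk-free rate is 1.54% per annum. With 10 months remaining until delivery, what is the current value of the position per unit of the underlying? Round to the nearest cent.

-C$19.86

Current fair forward for the remaining 10 months: F = S·e^((r − q)·T), (r − q) = 0.0154 − 0.0002 = 0.0152
F = 559.98 · e^(0.0152 × 10/12) = 559.98 × 1.012747 = 567.1181
Value of long forward = (F − K)·e^(−rT) = (567.1181 − 547.00) · e^(−0.0154·10/12)
= 20.1181 × 0.987249 = 19.86
Short position value = −(long value) = -C$19.86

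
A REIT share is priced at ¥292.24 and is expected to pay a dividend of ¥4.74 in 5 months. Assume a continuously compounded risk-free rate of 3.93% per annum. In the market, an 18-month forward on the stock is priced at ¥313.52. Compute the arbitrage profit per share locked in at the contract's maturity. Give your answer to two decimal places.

PV(dividends) I = 4.74·e^(−0.0393·5/12) = 4.6630
Fair forward F* = (S − I)·e^(rT) = (292.24 − 4.6630)·e^0.058950 = 287.5770 × 1.060722 = 305.0393
Market ¥313.52 > fair 305.0393: forward overpriced → cash-and-carry (borrow at r, buy the stock and collect the dividends, short the forward).
Profit at T = |F_mkt − F*| = |313.52 − 305.0393| = ¥8.48 per share

¥8.48 per share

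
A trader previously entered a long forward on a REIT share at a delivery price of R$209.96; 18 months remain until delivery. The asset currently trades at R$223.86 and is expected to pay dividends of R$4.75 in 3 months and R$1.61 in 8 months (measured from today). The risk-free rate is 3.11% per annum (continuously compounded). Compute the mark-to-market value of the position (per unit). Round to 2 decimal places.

R$17.18

PV(remaining dividends) I = 4.75·e^(−0.0311·3/12) + 1.61·e^(−0.0311·8/12) = 6.2902
Current forward F = (S − I)·e^(rT) = (223.86 − 6.2902)·e^(0.0311·18/12) = 217.5698 × 1.047755 = 227.9598
Value (long) = (F − K)·e^(−rT) = (227.9598 − 209.96) × 0.954421 = 17.1794
Value = R$17.18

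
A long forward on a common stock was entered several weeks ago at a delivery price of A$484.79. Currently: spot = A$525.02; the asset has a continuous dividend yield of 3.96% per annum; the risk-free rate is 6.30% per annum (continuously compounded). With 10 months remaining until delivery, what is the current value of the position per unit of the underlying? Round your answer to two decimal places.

A$47.98

Current fair forward for the remaining 10 months: F = S·e^((r − q)·T), (r − q) = 0.0630 − 0.0396 = 0.0234
F = 525.02 · e^(0.0234 × 10/12) = 525.02 × 1.019691 = 535.3582
Value of long forward = (F − K)·e^(−rT) = (535.3582 − 484.79) · e^(−0.0630·10/12)
= 50.5682 × 0.948854 = 47.98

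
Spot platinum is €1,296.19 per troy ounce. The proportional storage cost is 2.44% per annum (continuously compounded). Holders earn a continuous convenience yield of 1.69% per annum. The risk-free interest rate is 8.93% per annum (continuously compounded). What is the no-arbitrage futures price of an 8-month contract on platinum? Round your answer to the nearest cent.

Net carry = r + u − y = 0.0893 + 0.0244 − 0.0169 = 0.0968
F = S·e^((r+u−y)T) = 1296.19 · e^(0.0968 × 8/12) = 1296.19 · e^0.06453333
= 1296.19 × 1.06666113 = €1,382.60 per troy ounce

€1,382.60 per troy ounce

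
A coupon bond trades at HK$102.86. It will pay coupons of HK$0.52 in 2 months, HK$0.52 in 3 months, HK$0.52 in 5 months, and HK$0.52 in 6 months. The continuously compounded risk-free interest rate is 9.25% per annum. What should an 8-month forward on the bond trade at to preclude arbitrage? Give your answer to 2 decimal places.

PV(coupons) I = 0.52·e^(−0.0925·2/12) + 0.52·e^(−0.0925·3/12) + 0.52·e^(−0.0925·5/12) + 0.52·e^(−0.0925·6/12)
I = 0.5120 + 0.5081 + 0.5003 + 0.4965 = 2.0169
F = (S − I)·e^(rT) = (102.86 − 2.0169) · e^(0.0925·8/12)
= 100.8431 · e^0.061667 = 100.8431 × 1.063608 = HK$107.26

HK$107.26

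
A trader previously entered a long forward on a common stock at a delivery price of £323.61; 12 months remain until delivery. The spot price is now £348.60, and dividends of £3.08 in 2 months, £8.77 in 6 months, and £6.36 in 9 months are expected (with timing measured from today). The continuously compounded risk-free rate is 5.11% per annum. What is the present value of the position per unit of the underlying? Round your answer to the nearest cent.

PV(remaining dividends) I = 3.08·e^(−0.0511·2/12) + 8.77·e^(−0.0511·6/12) + 6.36·e^(−0.0511·9/12) = 17.7235
Current forward F = (S − I)·e^(rT) = (348.60 − 17.7235)·e^(0.0511·12/12) = 330.8765 × 1.052428 = 348.2237
Value (long) = (F − K)·e^(−rT) = (348.2237 − 323.61) × 0.950184 = 23.3875
Value = £23.39

£23.39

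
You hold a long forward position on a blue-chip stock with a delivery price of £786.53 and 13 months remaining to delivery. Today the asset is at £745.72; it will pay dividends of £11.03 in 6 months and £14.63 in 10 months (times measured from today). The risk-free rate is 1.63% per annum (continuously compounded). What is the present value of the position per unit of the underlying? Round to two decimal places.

-£52.42

PV(remaining dividends) I = 11.03·e^(−0.0163·6/12) + 14.63·e^(−0.0163·10/12) = 25.3731
Current forward F = (S − I)·e^(rT) = (745.72 − 25.3731)·e^(0.0163·13/12) = 720.3469 × 1.017815 = 733.1799
Value (long) = (F − K)·e^(−rT) = (733.1799 − 786.53) × 0.982497 = -52.4163
Value = -£52.42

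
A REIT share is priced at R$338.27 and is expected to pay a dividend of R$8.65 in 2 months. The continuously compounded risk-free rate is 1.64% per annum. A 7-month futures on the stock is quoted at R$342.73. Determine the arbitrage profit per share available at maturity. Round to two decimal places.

R$9.92 per share

PV(dividends) I = 8.65·e^(−0.0164·2/12) = 8.6264
Fair futures F* = (S − I)·e^(rT) = (338.27 − 8.6264)·e^0.009567 = 329.6436 × 1.009613 = 332.8125
Market R$342.73 > fair 332.8125: forward overpriced → cash-and-carry (borrow at r, buy the stock and collect the dividends, short the forward).
Profit at T = |F_mkt − F*| = |342.73 − 332.8125| = R$9.92 per share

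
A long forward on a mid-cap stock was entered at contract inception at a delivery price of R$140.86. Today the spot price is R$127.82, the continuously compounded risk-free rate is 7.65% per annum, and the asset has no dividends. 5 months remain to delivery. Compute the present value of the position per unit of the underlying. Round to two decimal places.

Current fair forward for the remaining 5 months: F = S·e^(r·T), r = 0.0765
F = 127.82 · e^(0.0765 × 5/12) = 127.82 × 1.032388 = 131.9598
Value of long forward = (F − K)·e^(−rT) = (131.9598 − 140.86) · e^(−0.0765·5/12)
= -8.9002 × 0.968628 = -8.62

-R$8.62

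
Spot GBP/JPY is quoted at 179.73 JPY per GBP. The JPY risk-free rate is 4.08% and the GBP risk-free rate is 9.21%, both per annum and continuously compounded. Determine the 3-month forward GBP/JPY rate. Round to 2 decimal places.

F = S·e^((r_JPY − r_GBP)T) = 179.73 · e^((0.0408 − 0.0921) × 3/12)
= 179.73 · e^-0.012825 = 179.73 × 0.987257
F = 177.44 JPY per GBP

177.44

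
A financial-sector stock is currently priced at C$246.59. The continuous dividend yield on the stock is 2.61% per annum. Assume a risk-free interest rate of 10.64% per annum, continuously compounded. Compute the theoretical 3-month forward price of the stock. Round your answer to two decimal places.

C$251.59

F = S·e^((r − q)T) = 246.59 · e^((0.1064 − 0.0261) × 3/12)
= 246.59 · e^0.020075 = 246.59 × 1.020278
F = C$251.59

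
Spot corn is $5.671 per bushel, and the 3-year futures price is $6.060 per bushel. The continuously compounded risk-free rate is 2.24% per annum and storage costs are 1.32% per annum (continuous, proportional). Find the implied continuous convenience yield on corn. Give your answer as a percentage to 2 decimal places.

1.35%

F = S·e^((r+u−y)T) ⇒ (r+u−y) = ln(F/S)/T
ln(6.060/5.671) = 0.066344; /T ⇒ 0.022115
y = r + u − ln(F/S)/T = 0.0224 + 0.0132 − 0.022115 = 0.013485
y = 1.35%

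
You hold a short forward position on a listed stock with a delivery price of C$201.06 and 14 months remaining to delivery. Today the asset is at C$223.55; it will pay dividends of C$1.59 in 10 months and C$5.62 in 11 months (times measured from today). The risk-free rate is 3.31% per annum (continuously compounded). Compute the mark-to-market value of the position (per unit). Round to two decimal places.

PV(remaining dividends) I = 1.59·e^(−0.0331·10/12) + 5.62·e^(−0.0331·11/12) = 6.9988
Current forward F = (S − I)·e^(rT) = (223.55 − 6.9988)·e^(0.0331·14/12) = 216.5512 × 1.039372 = 225.0773
Value (long) = (F − K)·e^(−rT) = (225.0773 − 201.06) × 0.962119 = 23.1075
Short position value = −(long value) = -C$23.11

-C$23.11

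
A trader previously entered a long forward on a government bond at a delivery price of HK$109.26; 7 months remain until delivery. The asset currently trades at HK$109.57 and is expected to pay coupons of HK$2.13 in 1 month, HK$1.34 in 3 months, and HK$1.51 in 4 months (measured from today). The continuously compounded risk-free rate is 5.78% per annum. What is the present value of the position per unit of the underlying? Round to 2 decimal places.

PV(remaining coupons) I = 2.13·e^(−0.0578·1/12) + 1.34·e^(−0.0578·3/12) + 1.51·e^(−0.0578·4/12) = 4.9217
Current forward F = (S − I)·e^(rT) = (109.57 − 4.9217)·e^(0.0578·7/12) = 104.6483 × 1.034292 = 108.2369
Value (long) = (F − K)·e^(−rT) = (108.2369 − 109.26) × 0.966845 = -0.9892
Value = -HK$0.99

-HK$0.99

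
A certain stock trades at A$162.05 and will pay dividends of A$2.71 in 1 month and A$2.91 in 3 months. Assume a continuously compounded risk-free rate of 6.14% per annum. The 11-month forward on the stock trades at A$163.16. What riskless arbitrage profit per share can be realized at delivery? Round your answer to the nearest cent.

A$2.39 per share

PV(dividends) I = 2.71·e^(−0.0614·1/12) + 2.91·e^(−0.0614·3/12) = 5.5618
Fair forward F* = (S − I)·e^(rT) = (162.05 − 5.5618)·e^0.056283 = 156.4882 × 1.057897 = 165.5484
Market A$163.16 < fair 165.5484: forward underpriced → reverse cash-and-carry (short the stock, invest proceeds at r, pay the dividends, go long the forward).
Profit at T = |F_mkt − F*| = |163.16 − 165.5484| = A$2.39 per share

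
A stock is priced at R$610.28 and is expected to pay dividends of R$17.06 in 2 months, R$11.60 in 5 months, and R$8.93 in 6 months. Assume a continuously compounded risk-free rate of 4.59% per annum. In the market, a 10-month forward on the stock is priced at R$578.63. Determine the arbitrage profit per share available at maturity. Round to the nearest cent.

R$16.96 per share

PV(dividends) I = 17.06·e^(−0.0459·2/12) + 11.60·e^(−0.0459·5/12) + 8.93·e^(−0.0459·6/12) = 37.0376
Fair forward F* = (S − I)·e^(rT) = (610.28 − 37.0376)·e^0.038250 = 573.2424 × 1.038991 = 595.5937
Market R$578.63 < fair 595.5937: forward underpriced → reverse cash-and-carry (short the stock, invest proceeds at r, pay the dividends, go long the forward).
Profit at T = |F_mkt − F*| = |578.63 − 595.5937| = R$16.96 per share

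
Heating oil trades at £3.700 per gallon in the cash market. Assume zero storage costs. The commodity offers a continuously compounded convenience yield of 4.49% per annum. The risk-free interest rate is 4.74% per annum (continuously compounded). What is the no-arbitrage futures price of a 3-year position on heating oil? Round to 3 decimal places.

Net carry = r + u − y = 0.0474 + 0.0000 − 0.0449 = 0.0025
F = S·e^((r+u−y)T) = 3.700 · e^(0.0025 × 3) = 3.700 · e^0.007500
= 3.700 × 1.007528 = £3.728 per gallon

£3.728 per gallon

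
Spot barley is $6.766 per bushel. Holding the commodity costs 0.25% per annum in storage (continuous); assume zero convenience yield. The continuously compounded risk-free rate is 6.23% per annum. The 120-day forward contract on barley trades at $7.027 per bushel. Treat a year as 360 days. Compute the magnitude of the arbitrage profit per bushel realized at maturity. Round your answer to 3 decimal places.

$0.113 per bushel

Fair forward: F* = S·e^(carry·T), with carry = (r + u) = 0.0623 + 0.0025 = 0.0648
F* = 6.766 · e^(0.0648 × 120/360) = 6.766 · e^0.021600 = 6.766 × 1.021835 = $6.9137
Market $7.027 > fair $6.9137: forward overpriced → cash-and-carry (buy spot, short the forward).
At maturity, profit = |F_mkt − F*| = |7.027 − 6.9137| = $0.113 per bushel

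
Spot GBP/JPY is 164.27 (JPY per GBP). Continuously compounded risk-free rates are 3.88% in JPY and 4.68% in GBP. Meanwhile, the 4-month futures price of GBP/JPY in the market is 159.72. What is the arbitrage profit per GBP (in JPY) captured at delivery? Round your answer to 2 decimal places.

4.11 per GBP (in JPY)

Fair futures: F* = S·e^(carry·T), with carry = (r_JPY − r_GBP) = 0.0388 − 0.0468 = -0.0080
F* = 164.27 · e^(-0.0080 × 4/12) = 164.27 · e^-0.002667 = 164.27 × 0.997337 = 163.8325
Market 159.72 < fair 163.8325: forward underpriced → reverse cash-and-carry (short spot, go long the forward).
At maturity, profit = |F_mkt − F*| = |159.72 − 163.8325| = 4.11 per GBP (in JPY)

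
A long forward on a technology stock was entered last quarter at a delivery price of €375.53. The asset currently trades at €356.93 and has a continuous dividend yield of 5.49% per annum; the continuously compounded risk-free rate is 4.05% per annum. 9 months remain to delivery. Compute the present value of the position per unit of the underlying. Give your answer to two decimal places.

-€21.76

Current fair forward for the remaining 9 months: F = S·e^((r − q)·T), (r − q) = 0.0405 − 0.0549 = -0.0144
F = 356.93 · e^(-0.0144 × 9/12) = 356.93 × 0.989258 = 353.0959
Value of long forward = (F − K)·e^(−rT) = (353.0959 − 375.53) · e^(−0.0405·9/12)
= -22.4341 × 0.970082 = -21.76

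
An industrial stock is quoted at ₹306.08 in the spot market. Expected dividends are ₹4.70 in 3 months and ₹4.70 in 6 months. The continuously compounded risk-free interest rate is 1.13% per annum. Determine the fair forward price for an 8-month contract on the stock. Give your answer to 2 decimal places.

PV(dividends) I = 4.70·e^(−0.0113·3/12) + 4.70·e^(−0.0113·6/12)
I = 4.6867 + 4.6735 = 9.3602
F = (S − I)·e^(rT) = (306.08 − 9.3602) · e^(0.0113·8/12)
= 296.7198 · e^0.007533 = 296.7198 × 1.007561 = ₹298.96

₹298.96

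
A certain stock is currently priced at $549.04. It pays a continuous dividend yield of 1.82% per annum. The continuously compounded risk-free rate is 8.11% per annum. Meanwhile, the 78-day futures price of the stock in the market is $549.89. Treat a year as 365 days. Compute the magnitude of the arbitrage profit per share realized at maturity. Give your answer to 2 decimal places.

Fair futures: F* = S·e^(carry·T), with carry = (r − q) = 0.0811 − 0.0182 = 0.0629
F* = 549.04 · e^(0.0629 × 78/365) = 549.04 · e^0.013442 = 549.04 × 1.013533 = $556.4702
Market $549.89 < fair $556.4702: forward underpriced → reverse cash-and-carry (short spot, go long the forward).
At maturity, profit = |F_mkt − F*| = |549.89 − 556.4702| = $6.58 per share

$6.58 per share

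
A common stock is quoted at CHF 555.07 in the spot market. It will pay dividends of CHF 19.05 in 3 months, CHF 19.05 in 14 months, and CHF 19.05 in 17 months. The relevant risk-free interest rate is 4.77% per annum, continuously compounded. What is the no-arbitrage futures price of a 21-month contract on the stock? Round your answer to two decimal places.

CHF 543.99

PV(dividends) I = 19.05·e^(−0.0477·3/12) + 19.05·e^(−0.0477·14/12) + 19.05·e^(−0.0477·17/12)
I = 18.8242 + 18.0188 + 17.8052 = 54.6482
F = (S − I)·e^(rT) = (555.07 − 54.6482) · e^(0.0477·21/12)
= 500.4218 · e^0.083475 = 500.4218 × 1.087058 = CHF 543.99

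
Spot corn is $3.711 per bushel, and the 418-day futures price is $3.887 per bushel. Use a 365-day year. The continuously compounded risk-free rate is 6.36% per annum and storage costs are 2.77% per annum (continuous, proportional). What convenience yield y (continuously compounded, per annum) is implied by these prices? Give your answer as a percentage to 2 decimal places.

5.08%

F = S·e^((r+u−y)T) ⇒ (r+u−y) = ln(F/S)/T
ln(3.887/3.711) = 0.046336; /T ⇒ 0.040461
y = r + u − ln(F/S)/T = 0.0636 + 0.0277 − 0.040461 = 0.050839
y = 5.08%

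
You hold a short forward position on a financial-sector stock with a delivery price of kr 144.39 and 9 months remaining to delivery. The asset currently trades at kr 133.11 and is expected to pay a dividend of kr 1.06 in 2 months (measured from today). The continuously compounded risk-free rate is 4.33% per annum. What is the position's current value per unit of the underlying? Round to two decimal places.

PV(remaining dividends) I = 1.06·e^(−0.0433·2/12) = 1.0524
Current forward F = (S − I)·e^(rT) = (133.11 − 1.0524)·e^(0.0433·9/12) = 132.0576 × 1.033008 = 136.4166
Value (long) = (F − K)·e^(−rT) = (136.4166 − 144.39) × 0.968047 = -7.7186
Short position value = −(long value) = kr 7.72

kr 7.72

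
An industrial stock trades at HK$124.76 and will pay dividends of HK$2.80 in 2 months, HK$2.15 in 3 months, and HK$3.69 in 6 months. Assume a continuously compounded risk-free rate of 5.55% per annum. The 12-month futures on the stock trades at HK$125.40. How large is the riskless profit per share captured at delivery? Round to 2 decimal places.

PV(dividends) I = 2.80·e^(−0.0555·2/12) + 2.15·e^(−0.0555·3/12) + 3.69·e^(−0.0555·6/12) = 8.4836
Fair futures F* = (S − I)·e^(rT) = (124.76 − 8.4836)·e^0.055500 = 116.2764 × 1.057069 = 122.9122
Market HK$125.40 > fair 122.9122: forward overpriced → cash-and-carry (borrow at r, buy the stock and collect the dividends, short the forward).
Profit at T = |F_mkt − F*| = |125.40 − 122.9122| = HK$2.49 per share

HK$2.49 per share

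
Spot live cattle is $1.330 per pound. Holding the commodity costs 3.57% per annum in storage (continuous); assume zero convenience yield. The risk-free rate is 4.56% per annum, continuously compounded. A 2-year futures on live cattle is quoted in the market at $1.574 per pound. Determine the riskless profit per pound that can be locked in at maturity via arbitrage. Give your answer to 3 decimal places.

Fair futures: F* = S·e^(carry·T), with carry = (r + u) = 0.0456 + 0.0357 = 0.0813
F* = 1.330 · e^(0.0813 × 2) = 1.330 · e^0.162600 = 1.330 × 1.176566 = $1.5648
Market $1.574 > fair $1.5648: forward overpriced → cash-and-carry (buy spot, short the forward).
At maturity, profit = |F_mkt − F*| = |1.574 − 1.5648| = $0.009 per pound

$0.009 per pound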